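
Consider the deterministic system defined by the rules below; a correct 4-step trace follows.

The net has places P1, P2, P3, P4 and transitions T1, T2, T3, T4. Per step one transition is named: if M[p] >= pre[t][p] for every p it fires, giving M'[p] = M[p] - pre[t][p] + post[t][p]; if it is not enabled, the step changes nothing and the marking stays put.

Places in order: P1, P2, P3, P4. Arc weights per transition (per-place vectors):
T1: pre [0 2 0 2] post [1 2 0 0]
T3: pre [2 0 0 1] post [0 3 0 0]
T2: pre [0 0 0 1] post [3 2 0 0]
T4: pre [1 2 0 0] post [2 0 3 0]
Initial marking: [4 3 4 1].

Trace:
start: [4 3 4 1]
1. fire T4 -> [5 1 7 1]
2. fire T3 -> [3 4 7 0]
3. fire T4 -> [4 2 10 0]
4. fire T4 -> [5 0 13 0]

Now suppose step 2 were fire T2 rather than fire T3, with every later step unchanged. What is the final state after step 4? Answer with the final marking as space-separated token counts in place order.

9 1 10 0

(re-executing from step 2 with the substitution; state before step 2: [5 1 7 1])
2. fire T2 -> [8 3 7 0]
3. fire T4 -> [9 1 10 0]
4. fire T4 -> [9 1 10 0]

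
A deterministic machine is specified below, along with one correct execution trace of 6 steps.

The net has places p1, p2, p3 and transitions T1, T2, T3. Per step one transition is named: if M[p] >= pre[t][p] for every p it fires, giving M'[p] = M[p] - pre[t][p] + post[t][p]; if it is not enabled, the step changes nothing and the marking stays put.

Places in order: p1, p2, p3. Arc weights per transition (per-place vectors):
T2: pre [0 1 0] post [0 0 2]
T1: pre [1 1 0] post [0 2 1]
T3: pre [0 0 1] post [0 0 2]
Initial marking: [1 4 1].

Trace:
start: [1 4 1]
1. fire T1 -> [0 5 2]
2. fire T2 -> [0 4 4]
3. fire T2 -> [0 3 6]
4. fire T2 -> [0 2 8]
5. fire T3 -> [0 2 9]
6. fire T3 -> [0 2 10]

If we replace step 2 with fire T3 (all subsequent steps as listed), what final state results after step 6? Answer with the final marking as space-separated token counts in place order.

(re-executing from step 2 with the substitution; state before step 2: [0 5 2])
2. fire T3 -> [0 5 3]
3. fire T2 -> [0 4 5]
4. fire T2 -> [0 3 7]
5. fire T3 -> [0 3 8]
6. fire T3 -> [0 3 9]

0 3 9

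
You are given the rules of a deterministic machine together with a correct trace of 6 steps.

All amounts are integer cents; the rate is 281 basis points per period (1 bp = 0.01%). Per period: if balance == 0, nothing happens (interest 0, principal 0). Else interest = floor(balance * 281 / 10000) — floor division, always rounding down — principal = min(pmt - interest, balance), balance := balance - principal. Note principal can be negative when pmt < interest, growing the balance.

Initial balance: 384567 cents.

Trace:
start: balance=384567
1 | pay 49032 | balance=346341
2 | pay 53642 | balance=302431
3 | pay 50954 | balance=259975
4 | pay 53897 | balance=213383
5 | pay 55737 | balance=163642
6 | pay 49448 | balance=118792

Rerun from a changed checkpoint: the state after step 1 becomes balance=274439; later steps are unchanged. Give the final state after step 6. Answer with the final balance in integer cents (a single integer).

36203

state after step 1 := balance=274439
2 | pay 53642 | balance=228508
3 | pay 50954 | balance=183975
4 | pay 53897 | balance=135247
5 | pay 55737 | balance=83310
6 | pay 49448 | balance=36203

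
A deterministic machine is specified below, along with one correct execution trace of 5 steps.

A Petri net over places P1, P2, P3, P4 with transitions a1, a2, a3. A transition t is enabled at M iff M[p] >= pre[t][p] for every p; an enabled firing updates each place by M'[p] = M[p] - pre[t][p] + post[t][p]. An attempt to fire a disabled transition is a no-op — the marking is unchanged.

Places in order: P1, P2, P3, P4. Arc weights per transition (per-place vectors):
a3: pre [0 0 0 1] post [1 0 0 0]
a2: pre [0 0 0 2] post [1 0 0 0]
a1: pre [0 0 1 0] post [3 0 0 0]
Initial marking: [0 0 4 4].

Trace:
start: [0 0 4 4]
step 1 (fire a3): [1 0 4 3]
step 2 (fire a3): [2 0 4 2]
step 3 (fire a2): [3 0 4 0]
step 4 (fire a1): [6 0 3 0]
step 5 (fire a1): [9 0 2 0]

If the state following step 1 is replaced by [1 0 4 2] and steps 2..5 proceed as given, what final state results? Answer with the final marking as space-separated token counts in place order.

state after step 1 := [1 0 4 2]
step 2 (fire a3): [2 0 4 1]
step 3 (fire a2): [2 0 4 1]
step 4 (fire a1): [5 0 3 1]
step 5 (fire a1): [8 0 2 1]

8 0 2 1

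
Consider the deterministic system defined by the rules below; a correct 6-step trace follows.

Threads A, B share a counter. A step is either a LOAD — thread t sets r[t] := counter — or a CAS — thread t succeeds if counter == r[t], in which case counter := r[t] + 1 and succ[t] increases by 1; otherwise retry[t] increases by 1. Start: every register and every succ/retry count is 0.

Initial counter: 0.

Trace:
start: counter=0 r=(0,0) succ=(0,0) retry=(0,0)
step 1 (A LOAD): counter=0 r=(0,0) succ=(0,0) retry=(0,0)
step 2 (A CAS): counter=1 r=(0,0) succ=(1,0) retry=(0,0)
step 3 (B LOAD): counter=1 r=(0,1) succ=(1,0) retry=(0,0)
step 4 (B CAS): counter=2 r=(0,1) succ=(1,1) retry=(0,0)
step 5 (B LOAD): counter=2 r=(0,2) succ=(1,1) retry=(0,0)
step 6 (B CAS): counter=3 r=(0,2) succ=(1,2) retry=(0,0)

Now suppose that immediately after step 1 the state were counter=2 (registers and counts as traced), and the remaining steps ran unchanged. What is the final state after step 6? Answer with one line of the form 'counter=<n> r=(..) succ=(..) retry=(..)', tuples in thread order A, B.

counter=4 r=(0,3) succ=(0,2) retry=(1,0)

state after step 1 := counter=2 r=(0,0) succ=(0,0) retry=(0,0)
step 2 (A CAS): counter=2 r=(0,0) succ=(0,0) retry=(1,0)
step 3 (B LOAD): counter=2 r=(0,2) succ=(0,0) retry=(1,0)
step 4 (B CAS): counter=3 r=(0,2) succ=(0,1) retry=(1,0)
step 5 (B LOAD): counter=3 r=(0,3) succ=(0,1) retry=(1,0)
step 6 (B CAS): counter=4 r=(0,3) succ=(0,2) retry=(1,0)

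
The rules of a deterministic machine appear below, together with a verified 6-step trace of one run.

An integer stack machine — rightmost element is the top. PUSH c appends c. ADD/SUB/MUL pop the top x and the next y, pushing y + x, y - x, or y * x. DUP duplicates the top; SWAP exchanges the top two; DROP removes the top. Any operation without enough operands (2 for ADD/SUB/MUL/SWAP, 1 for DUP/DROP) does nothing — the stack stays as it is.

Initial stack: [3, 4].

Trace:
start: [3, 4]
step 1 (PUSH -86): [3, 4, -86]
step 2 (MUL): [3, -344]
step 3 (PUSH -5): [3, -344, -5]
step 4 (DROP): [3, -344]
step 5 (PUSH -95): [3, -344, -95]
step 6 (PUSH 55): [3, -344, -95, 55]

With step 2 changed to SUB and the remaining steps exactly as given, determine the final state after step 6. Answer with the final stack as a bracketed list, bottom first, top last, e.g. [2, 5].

(re-executing from step 2 with the substitution; state before step 2: [3, 4, -86])
step 2 (SUB): [3, 90]
step 3 (PUSH -5): [3, 90, -5]
step 4 (DROP): [3, 90]
step 5 (PUSH -95): [3, 90, -95]
step 6 (PUSH 55): [3, 90, -95, 55]

[3, 90, -95, 55]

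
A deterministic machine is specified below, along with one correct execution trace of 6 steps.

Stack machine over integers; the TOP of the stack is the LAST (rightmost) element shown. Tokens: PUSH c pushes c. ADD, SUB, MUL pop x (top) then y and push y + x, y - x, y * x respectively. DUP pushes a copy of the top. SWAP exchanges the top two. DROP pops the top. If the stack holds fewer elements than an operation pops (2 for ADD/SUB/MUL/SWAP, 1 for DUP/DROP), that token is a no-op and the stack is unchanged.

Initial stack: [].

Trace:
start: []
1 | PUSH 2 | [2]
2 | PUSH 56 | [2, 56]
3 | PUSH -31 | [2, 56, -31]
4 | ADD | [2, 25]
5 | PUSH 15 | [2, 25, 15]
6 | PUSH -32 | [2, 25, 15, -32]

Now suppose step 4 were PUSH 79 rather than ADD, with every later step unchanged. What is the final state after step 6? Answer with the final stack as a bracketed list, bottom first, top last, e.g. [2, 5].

[2, 56, -31, 79, 15, -32]

(re-executing from step 4 with the substitution; state before step 4: [2, 56, -31])
4 | PUSH 79 | [2, 56, -31, 79]
5 | PUSH 15 | [2, 56, -31, 79, 15]
6 | PUSH -32 | [2, 56, -31, 79, 15, -32]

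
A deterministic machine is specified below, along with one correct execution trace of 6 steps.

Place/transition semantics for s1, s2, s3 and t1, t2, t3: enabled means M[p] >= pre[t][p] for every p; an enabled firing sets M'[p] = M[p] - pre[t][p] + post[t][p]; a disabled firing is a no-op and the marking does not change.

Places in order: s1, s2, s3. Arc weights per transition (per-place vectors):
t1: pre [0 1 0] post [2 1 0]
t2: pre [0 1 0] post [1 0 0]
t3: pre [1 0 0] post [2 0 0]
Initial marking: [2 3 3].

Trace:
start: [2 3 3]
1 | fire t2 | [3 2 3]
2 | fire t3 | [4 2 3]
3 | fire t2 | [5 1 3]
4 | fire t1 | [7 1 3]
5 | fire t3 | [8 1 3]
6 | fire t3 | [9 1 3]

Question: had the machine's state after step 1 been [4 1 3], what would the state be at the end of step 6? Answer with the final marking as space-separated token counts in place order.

state after step 1 := [4 1 3]
2 | fire t3 | [5 1 3]
3 | fire t2 | [6 0 3]
4 | fire t1 | [6 0 3]
5 | fire t3 | [7 0 3]
6 | fire t3 | [8 0 3]

8 0 3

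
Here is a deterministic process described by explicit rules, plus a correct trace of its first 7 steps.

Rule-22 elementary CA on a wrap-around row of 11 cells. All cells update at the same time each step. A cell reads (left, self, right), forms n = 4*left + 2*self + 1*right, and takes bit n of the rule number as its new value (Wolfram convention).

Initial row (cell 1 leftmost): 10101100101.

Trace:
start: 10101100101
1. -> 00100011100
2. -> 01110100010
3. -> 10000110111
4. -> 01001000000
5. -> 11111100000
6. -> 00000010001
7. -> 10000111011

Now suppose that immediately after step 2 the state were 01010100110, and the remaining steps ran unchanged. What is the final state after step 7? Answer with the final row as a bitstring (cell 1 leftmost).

00101000000

state after step 2 := 01010100110
3. -> 11010111001
4. -> 00010000110
5. -> 00111001001
6. -> 11000111111
7. -> 00101000000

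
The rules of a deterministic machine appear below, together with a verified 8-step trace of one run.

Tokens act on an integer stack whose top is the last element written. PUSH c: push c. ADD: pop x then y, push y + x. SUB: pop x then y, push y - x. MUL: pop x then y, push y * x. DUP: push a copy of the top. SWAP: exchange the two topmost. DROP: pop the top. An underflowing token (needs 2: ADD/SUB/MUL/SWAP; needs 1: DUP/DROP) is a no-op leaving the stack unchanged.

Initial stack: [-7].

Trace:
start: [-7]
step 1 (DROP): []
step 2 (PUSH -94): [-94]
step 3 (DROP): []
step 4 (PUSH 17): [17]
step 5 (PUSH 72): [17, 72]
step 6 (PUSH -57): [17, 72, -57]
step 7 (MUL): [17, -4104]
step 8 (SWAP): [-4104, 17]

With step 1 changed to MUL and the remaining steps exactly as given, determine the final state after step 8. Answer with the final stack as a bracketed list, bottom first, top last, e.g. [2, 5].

(re-executing from step 1 with the substitution; state before step 1: [-7])
step 1 (MUL): [-7]
step 2 (PUSH -94): [-7, -94]
step 3 (DROP): [-7]
step 4 (PUSH 17): [-7, 17]
step 5 (PUSH 72): [-7, 17, 72]
step 6 (PUSH -57): [-7, 17, 72, -57]
step 7 (MUL): [-7, 17, -4104]
step 8 (SWAP): [-7, -4104, 17]

[-7, -4104, 17]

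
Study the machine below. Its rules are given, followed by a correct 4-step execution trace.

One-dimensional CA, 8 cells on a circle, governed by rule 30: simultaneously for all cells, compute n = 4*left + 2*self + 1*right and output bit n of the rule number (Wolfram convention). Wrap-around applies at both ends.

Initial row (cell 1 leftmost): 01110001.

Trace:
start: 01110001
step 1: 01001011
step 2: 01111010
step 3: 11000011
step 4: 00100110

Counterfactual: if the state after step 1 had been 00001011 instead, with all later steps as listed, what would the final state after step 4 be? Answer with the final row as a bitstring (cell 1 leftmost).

state after step 1 := 00001011
step 2: 10011010
step 3: 11110010
step 4: 10001110

10001110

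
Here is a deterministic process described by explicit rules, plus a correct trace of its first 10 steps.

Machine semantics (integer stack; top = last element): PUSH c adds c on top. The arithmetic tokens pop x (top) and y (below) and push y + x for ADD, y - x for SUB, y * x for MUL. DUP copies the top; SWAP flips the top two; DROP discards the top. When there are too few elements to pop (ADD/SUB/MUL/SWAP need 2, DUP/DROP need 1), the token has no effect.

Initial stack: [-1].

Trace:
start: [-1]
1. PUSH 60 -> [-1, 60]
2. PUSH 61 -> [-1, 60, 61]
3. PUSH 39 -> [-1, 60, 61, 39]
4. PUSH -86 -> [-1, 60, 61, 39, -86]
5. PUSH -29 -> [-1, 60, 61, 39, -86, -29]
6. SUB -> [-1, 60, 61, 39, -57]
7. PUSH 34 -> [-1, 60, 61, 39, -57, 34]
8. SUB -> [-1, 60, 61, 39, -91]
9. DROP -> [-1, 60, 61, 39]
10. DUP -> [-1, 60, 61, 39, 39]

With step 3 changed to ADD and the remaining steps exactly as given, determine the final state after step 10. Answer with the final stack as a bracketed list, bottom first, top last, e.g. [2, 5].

(re-executing from step 3 with the substitution; state before step 3: [-1, 60, 61])
3. ADD -> [-1, 121]
4. PUSH -86 -> [-1, 121, -86]
5. PUSH -29 -> [-1, 121, -86, -29]
6. SUB -> [-1, 121, -57]
7. PUSH 34 -> [-1, 121, -57, 34]
8. SUB -> [-1, 121, -91]
9. DROP -> [-1, 121]
10. DUP -> [-1, 121, 121]

[-1, 121, 121]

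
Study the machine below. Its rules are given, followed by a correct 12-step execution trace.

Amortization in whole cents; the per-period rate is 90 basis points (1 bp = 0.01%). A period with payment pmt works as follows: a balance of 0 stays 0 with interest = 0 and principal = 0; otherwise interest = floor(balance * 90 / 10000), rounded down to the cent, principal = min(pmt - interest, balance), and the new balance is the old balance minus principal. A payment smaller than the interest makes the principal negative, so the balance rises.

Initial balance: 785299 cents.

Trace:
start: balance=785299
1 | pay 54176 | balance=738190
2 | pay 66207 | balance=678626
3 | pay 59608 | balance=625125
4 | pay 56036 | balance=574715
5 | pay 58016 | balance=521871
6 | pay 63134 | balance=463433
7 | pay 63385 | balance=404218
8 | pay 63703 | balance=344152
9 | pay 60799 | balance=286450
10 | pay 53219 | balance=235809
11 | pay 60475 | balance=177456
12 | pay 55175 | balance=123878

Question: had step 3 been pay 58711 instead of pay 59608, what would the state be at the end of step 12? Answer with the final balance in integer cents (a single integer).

(re-executing from step 3 with the substitution; state before step 3: balance=678626)
3 | pay 58711 | balance=626022
4 | pay 56036 | balance=575620
5 | pay 58016 | balance=522784
6 | pay 63134 | balance=464355
7 | pay 63385 | balance=405149
8 | pay 63703 | balance=345092
9 | pay 60799 | balance=287398
10 | pay 53219 | balance=236765
11 | pay 60475 | balance=178420
12 | pay 55175 | balance=124850

124850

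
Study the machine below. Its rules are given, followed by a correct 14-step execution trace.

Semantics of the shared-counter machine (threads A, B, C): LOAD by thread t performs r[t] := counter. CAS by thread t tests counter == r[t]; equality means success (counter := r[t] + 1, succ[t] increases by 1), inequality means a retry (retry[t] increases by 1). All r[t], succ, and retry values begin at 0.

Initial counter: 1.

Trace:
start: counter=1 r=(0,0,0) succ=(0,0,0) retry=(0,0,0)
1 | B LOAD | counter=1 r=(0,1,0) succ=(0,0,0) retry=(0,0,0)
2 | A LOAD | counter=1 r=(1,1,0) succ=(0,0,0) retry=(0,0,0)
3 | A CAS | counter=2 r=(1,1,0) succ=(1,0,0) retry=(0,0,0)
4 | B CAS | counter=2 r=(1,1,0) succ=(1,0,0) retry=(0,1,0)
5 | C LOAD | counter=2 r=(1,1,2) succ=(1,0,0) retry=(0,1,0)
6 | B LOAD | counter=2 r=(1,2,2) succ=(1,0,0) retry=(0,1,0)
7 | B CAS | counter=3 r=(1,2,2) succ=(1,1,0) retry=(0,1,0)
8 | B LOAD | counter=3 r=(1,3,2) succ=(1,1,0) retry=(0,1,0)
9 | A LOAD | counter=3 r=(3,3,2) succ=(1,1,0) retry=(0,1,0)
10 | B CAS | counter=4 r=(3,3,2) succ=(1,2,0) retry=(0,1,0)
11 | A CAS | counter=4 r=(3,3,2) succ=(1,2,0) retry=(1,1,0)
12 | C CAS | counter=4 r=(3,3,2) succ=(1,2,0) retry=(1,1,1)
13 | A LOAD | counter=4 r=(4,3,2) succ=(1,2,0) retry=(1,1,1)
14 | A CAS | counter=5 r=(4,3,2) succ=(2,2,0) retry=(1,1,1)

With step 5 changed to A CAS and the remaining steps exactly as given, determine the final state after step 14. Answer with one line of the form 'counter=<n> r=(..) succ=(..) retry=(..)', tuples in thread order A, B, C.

counter=5 r=(4,3,0) succ=(2,2,0) retry=(2,1,1)

(re-executing from step 5 with the substitution; state before step 5: counter=2 r=(1,1,0) succ=(1,0,0) retry=(0,1,0))
5 | A CAS | counter=2 r=(1,1,0) succ=(1,0,0) retry=(1,1,0)
6 | B LOAD | counter=2 r=(1,2,0) succ=(1,0,0) retry=(1,1,0)
7 | B CAS | counter=3 r=(1,2,0) succ=(1,1,0) retry=(1,1,0)
8 | B LOAD | counter=3 r=(1,3,0) succ=(1,1,0) retry=(1,1,0)
9 | A LOAD | counter=3 r=(3,3,0) succ=(1,1,0) retry=(1,1,0)
10 | B CAS | counter=4 r=(3,3,0) succ=(1,2,0) retry=(1,1,0)
11 | A CAS | counter=4 r=(3,3,0) succ=(1,2,0) retry=(2,1,0)
12 | C CAS | counter=4 r=(3,3,0) succ=(1,2,0) retry=(2,1,1)
13 | A LOAD | counter=4 r=(4,3,0) succ=(1,2,0) retry=(2,1,1)
14 | A CAS | counter=5 r=(4,3,0) succ=(2,2,0) retry=(2,1,1)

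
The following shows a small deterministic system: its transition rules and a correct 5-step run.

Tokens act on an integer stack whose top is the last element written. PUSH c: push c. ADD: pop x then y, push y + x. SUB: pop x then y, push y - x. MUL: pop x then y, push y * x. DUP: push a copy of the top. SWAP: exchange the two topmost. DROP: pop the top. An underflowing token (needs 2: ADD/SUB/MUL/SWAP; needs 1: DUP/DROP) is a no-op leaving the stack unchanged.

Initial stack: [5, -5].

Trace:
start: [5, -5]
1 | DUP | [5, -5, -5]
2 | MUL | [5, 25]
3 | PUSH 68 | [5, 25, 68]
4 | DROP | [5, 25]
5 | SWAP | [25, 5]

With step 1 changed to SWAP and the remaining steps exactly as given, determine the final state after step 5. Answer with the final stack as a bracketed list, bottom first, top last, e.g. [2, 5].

(re-executing from step 1 with the substitution; state before step 1: [5, -5])
1 | SWAP | [-5, 5]
2 | MUL | [-25]
3 | PUSH 68 | [-25, 68]
4 | DROP | [-25]
5 | SWAP | [-25]

[-25]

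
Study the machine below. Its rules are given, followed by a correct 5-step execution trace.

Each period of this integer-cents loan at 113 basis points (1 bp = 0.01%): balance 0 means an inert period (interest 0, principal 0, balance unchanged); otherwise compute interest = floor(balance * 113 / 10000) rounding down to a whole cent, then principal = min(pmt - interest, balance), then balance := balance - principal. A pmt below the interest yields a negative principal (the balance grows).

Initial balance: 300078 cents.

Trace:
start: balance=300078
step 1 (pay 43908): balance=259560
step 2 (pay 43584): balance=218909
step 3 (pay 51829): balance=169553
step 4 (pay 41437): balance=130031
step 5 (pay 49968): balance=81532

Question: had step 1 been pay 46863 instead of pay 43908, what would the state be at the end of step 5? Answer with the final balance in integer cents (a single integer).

(re-executing from step 1 with the substitution; state before step 1: balance=300078)
step 1 (pay 46863): balance=256605
step 2 (pay 43584): balance=215920
step 3 (pay 51829): balance=166530
step 4 (pay 41437): balance=126974
step 5 (pay 49968): balance=78440

78440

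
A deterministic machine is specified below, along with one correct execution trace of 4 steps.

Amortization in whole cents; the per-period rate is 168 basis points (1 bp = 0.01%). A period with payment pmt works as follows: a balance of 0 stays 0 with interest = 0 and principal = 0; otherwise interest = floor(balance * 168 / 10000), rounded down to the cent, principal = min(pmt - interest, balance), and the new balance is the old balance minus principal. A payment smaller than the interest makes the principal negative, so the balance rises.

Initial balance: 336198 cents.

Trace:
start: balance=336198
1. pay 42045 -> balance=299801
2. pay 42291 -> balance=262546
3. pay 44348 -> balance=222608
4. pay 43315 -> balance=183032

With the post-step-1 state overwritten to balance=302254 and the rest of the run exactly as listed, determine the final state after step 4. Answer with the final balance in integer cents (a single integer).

185611

state after step 1 := balance=302254
2. pay 42291 -> balance=265040
3. pay 44348 -> balance=225144
4. pay 43315 -> balance=185611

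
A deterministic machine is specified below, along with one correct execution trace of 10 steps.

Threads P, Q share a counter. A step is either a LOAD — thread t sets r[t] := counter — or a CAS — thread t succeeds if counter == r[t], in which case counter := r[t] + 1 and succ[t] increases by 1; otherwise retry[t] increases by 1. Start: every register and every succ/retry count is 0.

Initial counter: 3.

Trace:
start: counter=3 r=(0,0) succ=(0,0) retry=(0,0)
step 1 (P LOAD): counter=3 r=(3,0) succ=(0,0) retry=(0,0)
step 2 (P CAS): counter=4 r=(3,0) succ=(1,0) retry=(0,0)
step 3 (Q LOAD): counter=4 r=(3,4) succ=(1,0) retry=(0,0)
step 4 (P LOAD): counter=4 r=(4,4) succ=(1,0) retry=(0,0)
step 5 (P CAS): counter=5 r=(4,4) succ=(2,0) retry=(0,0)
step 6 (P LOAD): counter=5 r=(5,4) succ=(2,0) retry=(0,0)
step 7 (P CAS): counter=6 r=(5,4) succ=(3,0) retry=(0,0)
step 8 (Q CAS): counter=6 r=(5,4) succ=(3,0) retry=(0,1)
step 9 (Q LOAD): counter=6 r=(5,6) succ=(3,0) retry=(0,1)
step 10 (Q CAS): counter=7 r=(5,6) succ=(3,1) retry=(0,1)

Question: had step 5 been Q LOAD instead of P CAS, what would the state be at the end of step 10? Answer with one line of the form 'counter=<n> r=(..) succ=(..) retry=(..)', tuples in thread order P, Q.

(re-executing from step 5 with the substitution; state before step 5: counter=4 r=(4,4) succ=(1,0) retry=(0,0))
step 5 (Q LOAD): counter=4 r=(4,4) succ=(1,0) retry=(0,0)
step 6 (P LOAD): counter=4 r=(4,4) succ=(1,0) retry=(0,0)
step 7 (P CAS): counter=5 r=(4,4) succ=(2,0) retry=(0,0)
step 8 (Q CAS): counter=5 r=(4,4) succ=(2,0) retry=(0,1)
step 9 (Q LOAD): counter=5 r=(4,5) succ=(2,0) retry=(0,1)
step 10 (Q CAS): counter=6 r=(4,5) succ=(2,1) retry=(0,1)

counter=6 r=(4,5) succ=(2,1) retry=(0,1)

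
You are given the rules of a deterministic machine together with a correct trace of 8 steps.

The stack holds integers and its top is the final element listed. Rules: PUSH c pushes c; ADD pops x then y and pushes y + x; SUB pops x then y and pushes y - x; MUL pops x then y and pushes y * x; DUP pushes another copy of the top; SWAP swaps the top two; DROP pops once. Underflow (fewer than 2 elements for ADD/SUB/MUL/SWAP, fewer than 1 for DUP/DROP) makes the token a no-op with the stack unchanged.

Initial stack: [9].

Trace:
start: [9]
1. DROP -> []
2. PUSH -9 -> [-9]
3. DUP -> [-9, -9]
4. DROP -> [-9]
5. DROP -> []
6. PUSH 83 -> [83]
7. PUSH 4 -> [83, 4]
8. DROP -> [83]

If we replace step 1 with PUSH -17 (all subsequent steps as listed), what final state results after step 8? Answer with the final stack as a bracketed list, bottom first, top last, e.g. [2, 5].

[9, -17, 83]

(re-executing from step 1 with the substitution; state before step 1: [9])
1. PUSH -17 -> [9, -17]
2. PUSH -9 -> [9, -17, -9]
3. DUP -> [9, -17, -9, -9]
4. DROP -> [9, -17, -9]
5. DROP -> [9, -17]
6. PUSH 83 -> [9, -17, 83]
7. PUSH 4 -> [9, -17, 83, 4]
8. DROP -> [9, -17, 83]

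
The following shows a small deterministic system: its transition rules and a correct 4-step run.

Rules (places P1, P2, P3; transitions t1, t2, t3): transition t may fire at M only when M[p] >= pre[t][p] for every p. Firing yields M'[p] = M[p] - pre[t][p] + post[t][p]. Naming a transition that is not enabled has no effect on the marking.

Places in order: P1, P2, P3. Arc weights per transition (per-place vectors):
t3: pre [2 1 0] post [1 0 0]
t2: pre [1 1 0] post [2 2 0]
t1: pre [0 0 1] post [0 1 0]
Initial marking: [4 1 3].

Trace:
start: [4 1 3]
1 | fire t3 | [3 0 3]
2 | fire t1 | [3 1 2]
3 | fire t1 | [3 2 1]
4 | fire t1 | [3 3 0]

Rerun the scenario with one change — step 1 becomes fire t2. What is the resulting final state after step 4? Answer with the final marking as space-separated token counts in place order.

(re-executing from step 1 with the substitution; state before step 1: [4 1 3])
1 | fire t2 | [5 2 3]
2 | fire t1 | [5 3 2]
3 | fire t1 | [5 4 1]
4 | fire t1 | [5 5 0]

5 5 0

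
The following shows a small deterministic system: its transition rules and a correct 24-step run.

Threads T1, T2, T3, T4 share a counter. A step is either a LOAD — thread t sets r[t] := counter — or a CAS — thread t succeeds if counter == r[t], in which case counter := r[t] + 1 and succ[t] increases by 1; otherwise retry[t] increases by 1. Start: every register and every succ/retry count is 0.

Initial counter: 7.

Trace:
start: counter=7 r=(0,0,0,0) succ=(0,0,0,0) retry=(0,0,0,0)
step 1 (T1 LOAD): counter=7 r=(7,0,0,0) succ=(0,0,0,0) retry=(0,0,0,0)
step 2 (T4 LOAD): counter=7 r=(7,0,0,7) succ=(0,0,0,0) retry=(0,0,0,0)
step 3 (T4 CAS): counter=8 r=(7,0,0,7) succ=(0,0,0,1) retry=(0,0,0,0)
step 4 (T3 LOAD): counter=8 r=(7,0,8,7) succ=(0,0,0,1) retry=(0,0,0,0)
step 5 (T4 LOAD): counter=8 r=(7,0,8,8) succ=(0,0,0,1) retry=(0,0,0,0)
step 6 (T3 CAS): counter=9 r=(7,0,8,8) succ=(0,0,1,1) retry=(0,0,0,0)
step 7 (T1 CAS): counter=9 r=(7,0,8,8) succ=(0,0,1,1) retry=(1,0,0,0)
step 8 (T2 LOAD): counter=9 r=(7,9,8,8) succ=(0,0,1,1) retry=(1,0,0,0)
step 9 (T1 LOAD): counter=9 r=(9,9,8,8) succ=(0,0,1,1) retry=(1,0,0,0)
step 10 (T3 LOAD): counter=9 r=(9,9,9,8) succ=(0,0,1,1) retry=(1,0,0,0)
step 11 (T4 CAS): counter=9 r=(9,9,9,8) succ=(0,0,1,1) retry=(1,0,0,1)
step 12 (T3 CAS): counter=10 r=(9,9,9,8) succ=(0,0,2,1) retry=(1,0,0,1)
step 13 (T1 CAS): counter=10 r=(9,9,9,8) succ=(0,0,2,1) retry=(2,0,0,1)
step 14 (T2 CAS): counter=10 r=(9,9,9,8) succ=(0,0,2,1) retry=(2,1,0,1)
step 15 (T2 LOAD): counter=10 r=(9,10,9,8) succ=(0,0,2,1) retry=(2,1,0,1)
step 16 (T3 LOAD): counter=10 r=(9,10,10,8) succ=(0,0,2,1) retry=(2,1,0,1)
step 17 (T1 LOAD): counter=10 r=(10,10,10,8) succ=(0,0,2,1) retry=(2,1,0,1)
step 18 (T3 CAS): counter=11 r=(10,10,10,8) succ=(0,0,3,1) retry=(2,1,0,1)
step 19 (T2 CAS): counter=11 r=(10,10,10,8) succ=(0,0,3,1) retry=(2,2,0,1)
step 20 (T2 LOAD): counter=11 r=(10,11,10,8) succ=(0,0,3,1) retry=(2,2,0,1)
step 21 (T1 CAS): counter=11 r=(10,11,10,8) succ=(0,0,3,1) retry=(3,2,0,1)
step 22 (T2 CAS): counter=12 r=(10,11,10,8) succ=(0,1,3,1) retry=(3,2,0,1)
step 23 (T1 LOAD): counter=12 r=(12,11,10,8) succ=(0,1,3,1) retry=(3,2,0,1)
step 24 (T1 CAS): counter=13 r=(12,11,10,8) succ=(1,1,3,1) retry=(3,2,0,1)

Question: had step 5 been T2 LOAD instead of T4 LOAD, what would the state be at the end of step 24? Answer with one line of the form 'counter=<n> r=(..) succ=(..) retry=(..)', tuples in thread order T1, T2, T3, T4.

(re-executing from step 5 with the substitution; state before step 5: counter=8 r=(7,0,8,7) succ=(0,0,0,1) retry=(0,0,0,0))
step 5 (T2 LOAD): counter=8 r=(7,8,8,7) succ=(0,0,0,1) retry=(0,0,0,0)
step 6 (T3 CAS): counter=9 r=(7,8,8,7) succ=(0,0,1,1) retry=(0,0,0,0)
step 7 (T1 CAS): counter=9 r=(7,8,8,7) succ=(0,0,1,1) retry=(1,0,0,0)
step 8 (T2 LOAD): counter=9 r=(7,9,8,7) succ=(0,0,1,1) retry=(1,0,0,0)
step 9 (T1 LOAD): counter=9 r=(9,9,8,7) succ=(0,0,1,1) retry=(1,0,0,0)
step 10 (T3 LOAD): counter=9 r=(9,9,9,7) succ=(0,0,1,1) retry=(1,0,0,0)
step 11 (T4 CAS): counter=9 r=(9,9,9,7) succ=(0,0,1,1) retry=(1,0,0,1)
step 12 (T3 CAS): counter=10 r=(9,9,9,7) succ=(0,0,2,1) retry=(1,0,0,1)
step 13 (T1 CAS): counter=10 r=(9,9,9,7) succ=(0,0,2,1) retry=(2,0,0,1)
step 14 (T2 CAS): counter=10 r=(9,9,9,7) succ=(0,0,2,1) retry=(2,1,0,1)
step 15 (T2 LOAD): counter=10 r=(9,10,9,7) succ=(0,0,2,1) retry=(2,1,0,1)
step 16 (T3 LOAD): counter=10 r=(9,10,10,7) succ=(0,0,2,1) retry=(2,1,0,1)
step 17 (T1 LOAD): counter=10 r=(10,10,10,7) succ=(0,0,2,1) retry=(2,1,0,1)
step 18 (T3 CAS): counter=11 r=(10,10,10,7) succ=(0,0,3,1) retry=(2,1,0,1)
step 19 (T2 CAS): counter=11 r=(10,10,10,7) succ=(0,0,3,1) retry=(2,2,0,1)
step 20 (T2 LOAD): counter=11 r=(10,11,10,7) succ=(0,0,3,1) retry=(2,2,0,1)
step 21 (T1 CAS): counter=11 r=(10,11,10,7) succ=(0,0,3,1) retry=(3,2,0,1)
step 22 (T2 CAS): counter=12 r=(10,11,10,7) succ=(0,1,3,1) retry=(3,2,0,1)
step 23 (T1 LOAD): counter=12 r=(12,11,10,7) succ=(0,1,3,1) retry=(3,2,0,1)
step 24 (T1 CAS): counter=13 r=(12,11,10,7) succ=(1,1,3,1) retry=(3,2,0,1)

counter=13 r=(12,11,10,7) succ=(1,1,3,1) retry=(3,2,0,1)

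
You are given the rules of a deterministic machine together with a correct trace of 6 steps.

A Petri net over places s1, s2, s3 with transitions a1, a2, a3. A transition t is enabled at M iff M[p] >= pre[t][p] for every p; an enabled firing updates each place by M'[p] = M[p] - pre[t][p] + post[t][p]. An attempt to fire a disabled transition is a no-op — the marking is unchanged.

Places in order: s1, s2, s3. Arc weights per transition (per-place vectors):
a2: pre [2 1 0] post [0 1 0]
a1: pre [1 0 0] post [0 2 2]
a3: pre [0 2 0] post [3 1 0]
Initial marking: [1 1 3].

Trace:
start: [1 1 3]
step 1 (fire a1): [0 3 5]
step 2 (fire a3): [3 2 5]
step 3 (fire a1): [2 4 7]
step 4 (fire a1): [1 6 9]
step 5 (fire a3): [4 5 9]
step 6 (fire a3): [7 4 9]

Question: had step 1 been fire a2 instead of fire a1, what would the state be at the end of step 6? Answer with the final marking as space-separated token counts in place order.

(re-executing from step 1 with the substitution; state before step 1: [1 1 3])
step 1 (fire a2): [1 1 3]
step 2 (fire a3): [1 1 3]
step 3 (fire a1): [0 3 5]
step 4 (fire a1): [0 3 5]
step 5 (fire a3): [3 2 5]
step 6 (fire a3): [6 1 5]

6 1 5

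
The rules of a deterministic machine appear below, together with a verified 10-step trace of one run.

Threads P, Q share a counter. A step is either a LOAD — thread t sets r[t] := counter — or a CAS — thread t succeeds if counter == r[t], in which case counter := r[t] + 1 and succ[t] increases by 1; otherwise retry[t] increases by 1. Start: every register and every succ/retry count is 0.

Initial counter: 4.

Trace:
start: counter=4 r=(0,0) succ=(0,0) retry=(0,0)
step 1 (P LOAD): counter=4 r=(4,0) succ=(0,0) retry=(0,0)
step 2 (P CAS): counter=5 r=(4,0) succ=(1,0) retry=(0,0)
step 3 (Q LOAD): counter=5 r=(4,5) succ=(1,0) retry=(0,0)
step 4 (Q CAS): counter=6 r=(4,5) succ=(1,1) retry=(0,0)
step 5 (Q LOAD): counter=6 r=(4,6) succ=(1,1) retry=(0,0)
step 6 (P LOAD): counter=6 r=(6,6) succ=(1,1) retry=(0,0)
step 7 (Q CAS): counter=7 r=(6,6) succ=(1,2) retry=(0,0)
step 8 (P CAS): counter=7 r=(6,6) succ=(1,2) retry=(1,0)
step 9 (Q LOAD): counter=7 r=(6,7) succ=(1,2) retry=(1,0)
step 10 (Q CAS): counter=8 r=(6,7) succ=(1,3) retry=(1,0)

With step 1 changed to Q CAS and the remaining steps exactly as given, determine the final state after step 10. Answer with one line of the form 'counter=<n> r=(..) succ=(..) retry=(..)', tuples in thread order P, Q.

counter=7 r=(5,6) succ=(0,3) retry=(2,1)

(re-executing from step 1 with the substitution; state before step 1: counter=4 r=(0,0) succ=(0,0) retry=(0,0))
step 1 (Q CAS): counter=4 r=(0,0) succ=(0,0) retry=(0,1)
step 2 (P CAS): counter=4 r=(0,0) succ=(0,0) retry=(1,1)
step 3 (Q LOAD): counter=4 r=(0,4) succ=(0,0) retry=(1,1)
step 4 (Q CAS): counter=5 r=(0,4) succ=(0,1) retry=(1,1)
step 5 (Q LOAD): counter=5 r=(0,5) succ=(0,1) retry=(1,1)
step 6 (P LOAD): counter=5 r=(5,5) succ=(0,1) retry=(1,1)
step 7 (Q CAS): counter=6 r=(5,5) succ=(0,2) retry=(1,1)
step 8 (P CAS): counter=6 r=(5,5) succ=(0,2) retry=(2,1)
step 9 (Q LOAD): counter=6 r=(5,6) succ=(0,2) retry=(2,1)
step 10 (Q CAS): counter=7 r=(5,6) succ=(0,3) retry=(2,1)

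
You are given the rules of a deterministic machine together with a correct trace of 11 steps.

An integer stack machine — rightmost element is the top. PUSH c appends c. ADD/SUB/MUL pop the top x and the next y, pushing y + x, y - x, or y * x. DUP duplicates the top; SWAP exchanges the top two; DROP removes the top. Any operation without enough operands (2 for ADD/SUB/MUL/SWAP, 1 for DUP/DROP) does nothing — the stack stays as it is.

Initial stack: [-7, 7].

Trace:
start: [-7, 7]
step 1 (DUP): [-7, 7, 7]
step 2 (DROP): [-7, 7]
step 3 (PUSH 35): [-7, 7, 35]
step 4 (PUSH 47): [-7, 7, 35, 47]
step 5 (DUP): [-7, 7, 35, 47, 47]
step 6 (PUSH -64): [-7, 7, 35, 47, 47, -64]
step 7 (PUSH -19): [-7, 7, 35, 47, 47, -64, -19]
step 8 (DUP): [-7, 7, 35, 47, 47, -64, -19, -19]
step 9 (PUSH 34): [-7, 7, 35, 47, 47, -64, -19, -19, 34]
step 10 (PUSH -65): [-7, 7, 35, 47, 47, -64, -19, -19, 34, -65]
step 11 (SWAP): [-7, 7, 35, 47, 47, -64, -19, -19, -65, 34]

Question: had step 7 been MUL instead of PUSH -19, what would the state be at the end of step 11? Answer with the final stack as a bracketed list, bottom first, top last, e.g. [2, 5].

(re-executing from step 7 with the substitution; state before step 7: [-7, 7, 35, 47, 47, -64])
step 7 (MUL): [-7, 7, 35, 47, -3008]
step 8 (DUP): [-7, 7, 35, 47, -3008, -3008]
step 9 (PUSH 34): [-7, 7, 35, 47, -3008, -3008, 34]
step 10 (PUSH -65): [-7, 7, 35, 47, -3008, -3008, 34, -65]
step 11 (SWAP): [-7, 7, 35, 47, -3008, -3008, -65, 34]

[-7, 7, 35, 47, -3008, -3008, -65, 34]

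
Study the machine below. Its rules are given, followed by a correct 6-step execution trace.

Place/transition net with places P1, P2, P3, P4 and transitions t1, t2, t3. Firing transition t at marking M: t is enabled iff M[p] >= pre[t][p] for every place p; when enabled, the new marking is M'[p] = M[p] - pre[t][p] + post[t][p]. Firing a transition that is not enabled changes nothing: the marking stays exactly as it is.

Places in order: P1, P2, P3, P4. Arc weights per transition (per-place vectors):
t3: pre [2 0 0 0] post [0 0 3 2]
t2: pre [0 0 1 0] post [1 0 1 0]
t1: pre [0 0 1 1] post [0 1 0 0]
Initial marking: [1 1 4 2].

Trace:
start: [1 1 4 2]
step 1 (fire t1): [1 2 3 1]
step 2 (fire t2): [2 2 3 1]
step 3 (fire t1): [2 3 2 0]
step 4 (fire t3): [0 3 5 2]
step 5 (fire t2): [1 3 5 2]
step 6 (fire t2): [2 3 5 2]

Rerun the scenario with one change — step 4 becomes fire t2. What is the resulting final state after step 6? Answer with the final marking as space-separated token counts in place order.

5 3 2 0

(re-executing from step 4 with the substitution; state before step 4: [2 3 2 0])
step 4 (fire t2): [3 3 2 0]
step 5 (fire t2): [4 3 2 0]
step 6 (fire t2): [5 3 2 0]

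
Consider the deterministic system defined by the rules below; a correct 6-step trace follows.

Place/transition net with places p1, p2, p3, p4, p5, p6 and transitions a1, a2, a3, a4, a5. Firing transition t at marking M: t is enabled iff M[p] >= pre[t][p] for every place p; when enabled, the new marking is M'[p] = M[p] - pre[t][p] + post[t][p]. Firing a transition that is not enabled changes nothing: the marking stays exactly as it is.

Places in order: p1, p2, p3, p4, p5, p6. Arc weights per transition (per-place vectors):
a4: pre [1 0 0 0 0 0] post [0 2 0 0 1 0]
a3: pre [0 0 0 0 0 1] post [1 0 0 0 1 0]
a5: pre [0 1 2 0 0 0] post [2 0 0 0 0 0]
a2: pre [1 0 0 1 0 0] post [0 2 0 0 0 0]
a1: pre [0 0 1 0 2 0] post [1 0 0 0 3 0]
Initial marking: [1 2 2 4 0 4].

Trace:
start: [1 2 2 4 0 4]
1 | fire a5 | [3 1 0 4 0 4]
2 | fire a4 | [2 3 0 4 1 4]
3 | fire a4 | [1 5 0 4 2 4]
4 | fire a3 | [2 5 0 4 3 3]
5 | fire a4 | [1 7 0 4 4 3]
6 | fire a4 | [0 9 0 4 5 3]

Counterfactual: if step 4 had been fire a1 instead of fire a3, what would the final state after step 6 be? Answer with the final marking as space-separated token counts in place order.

(re-executing from step 4 with the substitution; state before step 4: [1 5 0 4 2 4])
4 | fire a1 | [1 5 0 4 2 4]
5 | fire a4 | [0 7 0 4 3 4]
6 | fire a4 | [0 7 0 4 3 4]

0 7 0 4 3 4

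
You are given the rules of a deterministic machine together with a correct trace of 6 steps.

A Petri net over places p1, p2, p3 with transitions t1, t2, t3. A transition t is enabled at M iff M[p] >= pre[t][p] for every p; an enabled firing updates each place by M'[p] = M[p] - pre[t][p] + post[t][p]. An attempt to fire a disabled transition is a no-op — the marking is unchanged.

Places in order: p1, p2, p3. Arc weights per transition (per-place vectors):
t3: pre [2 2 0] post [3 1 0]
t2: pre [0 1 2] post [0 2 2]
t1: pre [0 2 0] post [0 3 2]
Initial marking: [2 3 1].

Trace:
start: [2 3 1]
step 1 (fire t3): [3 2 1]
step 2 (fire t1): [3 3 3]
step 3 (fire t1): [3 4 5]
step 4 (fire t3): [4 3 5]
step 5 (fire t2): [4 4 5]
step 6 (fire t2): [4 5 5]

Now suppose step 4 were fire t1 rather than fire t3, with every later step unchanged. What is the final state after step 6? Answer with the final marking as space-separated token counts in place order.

(re-executing from step 4 with the substitution; state before step 4: [3 4 5])
step 4 (fire t1): [3 5 7]
step 5 (fire t2): [3 6 7]
step 6 (fire t2): [3 7 7]

3 7 7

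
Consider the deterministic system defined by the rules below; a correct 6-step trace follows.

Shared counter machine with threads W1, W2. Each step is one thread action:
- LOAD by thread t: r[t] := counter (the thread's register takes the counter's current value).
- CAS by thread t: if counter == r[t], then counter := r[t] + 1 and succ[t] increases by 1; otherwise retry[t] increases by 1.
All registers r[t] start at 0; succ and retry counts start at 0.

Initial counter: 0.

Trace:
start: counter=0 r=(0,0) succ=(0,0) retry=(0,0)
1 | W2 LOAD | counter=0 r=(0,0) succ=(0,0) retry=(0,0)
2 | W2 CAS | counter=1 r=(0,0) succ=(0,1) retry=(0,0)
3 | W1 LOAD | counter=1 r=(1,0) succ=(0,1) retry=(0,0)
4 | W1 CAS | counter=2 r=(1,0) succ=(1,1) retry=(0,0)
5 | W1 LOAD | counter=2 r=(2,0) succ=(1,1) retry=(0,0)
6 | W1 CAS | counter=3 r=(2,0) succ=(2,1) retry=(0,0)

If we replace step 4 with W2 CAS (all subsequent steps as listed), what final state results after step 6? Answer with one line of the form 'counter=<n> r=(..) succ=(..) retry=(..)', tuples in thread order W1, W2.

counter=2 r=(1,0) succ=(1,1) retry=(0,1)

(re-executing from step 4 with the substitution; state before step 4: counter=1 r=(1,0) succ=(0,1) retry=(0,0))
4 | W2 CAS | counter=1 r=(1,0) succ=(0,1) retry=(0,1)
5 | W1 LOAD | counter=1 r=(1,0) succ=(0,1) retry=(0,1)
6 | W1 CAS | counter=2 r=(1,0) succ=(1,1) retry=(0,1)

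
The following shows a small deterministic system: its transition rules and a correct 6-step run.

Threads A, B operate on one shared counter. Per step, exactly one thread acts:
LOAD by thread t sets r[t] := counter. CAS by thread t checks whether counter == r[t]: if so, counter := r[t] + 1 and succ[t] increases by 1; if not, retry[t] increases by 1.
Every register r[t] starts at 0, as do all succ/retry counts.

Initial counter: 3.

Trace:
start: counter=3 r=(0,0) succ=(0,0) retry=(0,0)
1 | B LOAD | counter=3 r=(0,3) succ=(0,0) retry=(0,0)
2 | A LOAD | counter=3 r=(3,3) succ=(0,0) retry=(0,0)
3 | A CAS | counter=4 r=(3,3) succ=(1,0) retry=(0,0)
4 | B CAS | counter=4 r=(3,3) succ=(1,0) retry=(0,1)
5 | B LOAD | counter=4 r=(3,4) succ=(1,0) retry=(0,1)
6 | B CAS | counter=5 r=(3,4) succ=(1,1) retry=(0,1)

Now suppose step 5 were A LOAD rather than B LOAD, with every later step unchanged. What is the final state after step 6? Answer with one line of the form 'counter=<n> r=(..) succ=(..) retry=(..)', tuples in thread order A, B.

(re-executing from step 5 with the substitution; state before step 5: counter=4 r=(3,3) succ=(1,0) retry=(0,1))
5 | A LOAD | counter=4 r=(4,3) succ=(1,0) retry=(0,1)
6 | B CAS | counter=4 r=(4,3) succ=(1,0) retry=(0,2)

counter=4 r=(4,3) succ=(1,0) retry=(0,2)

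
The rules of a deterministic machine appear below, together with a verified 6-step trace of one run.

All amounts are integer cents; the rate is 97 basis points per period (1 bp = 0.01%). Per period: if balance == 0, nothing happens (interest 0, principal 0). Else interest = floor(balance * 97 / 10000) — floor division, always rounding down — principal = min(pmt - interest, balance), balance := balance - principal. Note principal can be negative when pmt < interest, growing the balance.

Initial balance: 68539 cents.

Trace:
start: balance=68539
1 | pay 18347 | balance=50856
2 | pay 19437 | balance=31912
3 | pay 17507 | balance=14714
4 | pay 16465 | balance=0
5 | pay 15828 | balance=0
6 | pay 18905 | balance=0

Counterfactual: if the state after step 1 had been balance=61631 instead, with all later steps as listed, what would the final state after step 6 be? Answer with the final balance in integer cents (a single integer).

0

state after step 1 := balance=61631
2 | pay 19437 | balance=42791
3 | pay 17507 | balance=25699
4 | pay 16465 | balance=9483
5 | pay 15828 | balance=0
6 | pay 18905 | balance=0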